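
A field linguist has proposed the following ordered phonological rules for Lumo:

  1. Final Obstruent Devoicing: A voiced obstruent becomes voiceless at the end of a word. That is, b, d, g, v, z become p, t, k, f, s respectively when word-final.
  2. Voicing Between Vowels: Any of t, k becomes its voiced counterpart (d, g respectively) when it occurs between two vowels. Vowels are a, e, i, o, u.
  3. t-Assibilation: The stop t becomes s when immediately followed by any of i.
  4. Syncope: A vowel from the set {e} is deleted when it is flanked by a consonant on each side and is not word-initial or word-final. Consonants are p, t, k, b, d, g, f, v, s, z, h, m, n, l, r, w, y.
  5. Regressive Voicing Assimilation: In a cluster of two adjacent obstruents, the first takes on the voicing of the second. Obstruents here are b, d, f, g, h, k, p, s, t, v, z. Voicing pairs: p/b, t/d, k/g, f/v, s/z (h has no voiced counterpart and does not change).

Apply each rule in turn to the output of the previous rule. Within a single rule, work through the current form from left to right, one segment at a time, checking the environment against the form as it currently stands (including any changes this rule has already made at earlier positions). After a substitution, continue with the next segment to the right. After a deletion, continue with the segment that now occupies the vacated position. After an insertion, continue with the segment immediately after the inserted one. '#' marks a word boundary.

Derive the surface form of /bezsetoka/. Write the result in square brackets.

1 Final Obstruent Devoicing: no change — [bezsetoka]
2 Voicing Between Vowels: [bezsetoka] → [bezsedoga]
3 t-Assibilation: no change — [bezsedoga]
4 Syncope: [bezsedoga] → [bzsdoga]
5 Regressive Voicing Assimilation: [bzsdoga] → [bszdoga]

[bszdoga]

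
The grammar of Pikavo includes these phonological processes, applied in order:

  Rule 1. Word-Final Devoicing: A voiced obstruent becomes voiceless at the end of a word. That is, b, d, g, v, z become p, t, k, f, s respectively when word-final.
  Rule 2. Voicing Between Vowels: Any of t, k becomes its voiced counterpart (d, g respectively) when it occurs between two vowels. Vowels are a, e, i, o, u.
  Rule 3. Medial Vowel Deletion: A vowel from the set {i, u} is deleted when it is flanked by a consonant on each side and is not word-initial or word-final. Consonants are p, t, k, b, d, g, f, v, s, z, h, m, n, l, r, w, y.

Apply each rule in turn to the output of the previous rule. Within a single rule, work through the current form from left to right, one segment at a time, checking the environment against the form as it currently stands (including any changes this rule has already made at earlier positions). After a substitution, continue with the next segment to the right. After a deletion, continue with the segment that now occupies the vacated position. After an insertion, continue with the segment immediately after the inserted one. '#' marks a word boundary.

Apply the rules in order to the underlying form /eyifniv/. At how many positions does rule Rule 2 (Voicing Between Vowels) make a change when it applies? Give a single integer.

Rule 1 Word-Final Devoicing: [eyifniv] → [eyifnif]
Rule 2 Voicing Between Vowels: no change — [eyifnif]
Rule 3 Medial Vowel Deletion: [eyifnif] → [eyfnf]
Rule Rule 2 changed 0 position(s).

0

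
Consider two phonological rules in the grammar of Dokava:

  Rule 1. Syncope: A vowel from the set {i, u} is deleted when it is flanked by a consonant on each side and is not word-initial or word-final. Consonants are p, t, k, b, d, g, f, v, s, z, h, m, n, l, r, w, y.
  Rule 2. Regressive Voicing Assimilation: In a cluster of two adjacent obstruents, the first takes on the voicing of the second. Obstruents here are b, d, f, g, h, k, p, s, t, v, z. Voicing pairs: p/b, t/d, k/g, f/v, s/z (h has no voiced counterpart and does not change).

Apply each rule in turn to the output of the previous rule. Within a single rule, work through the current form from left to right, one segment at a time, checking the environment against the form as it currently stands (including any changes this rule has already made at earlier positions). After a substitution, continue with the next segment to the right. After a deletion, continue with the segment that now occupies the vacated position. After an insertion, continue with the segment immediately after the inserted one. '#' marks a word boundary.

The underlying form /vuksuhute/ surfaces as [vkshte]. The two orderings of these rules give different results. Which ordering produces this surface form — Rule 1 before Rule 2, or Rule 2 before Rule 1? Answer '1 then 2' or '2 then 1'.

2 then 1

Order 1 then 2:
  1 Syncope: [vuksuhute] → [vkshte]
  2 Regressive Voicing Assimilation: [vkshte] → [fkshte]
  result: [fkshte]
Order 2 then 1:
  2 Regressive Voicing Assimilation: no change — [vuksuhute]
  1 Syncope: [vuksuhute] → [vkshte]
  result: [vkshte]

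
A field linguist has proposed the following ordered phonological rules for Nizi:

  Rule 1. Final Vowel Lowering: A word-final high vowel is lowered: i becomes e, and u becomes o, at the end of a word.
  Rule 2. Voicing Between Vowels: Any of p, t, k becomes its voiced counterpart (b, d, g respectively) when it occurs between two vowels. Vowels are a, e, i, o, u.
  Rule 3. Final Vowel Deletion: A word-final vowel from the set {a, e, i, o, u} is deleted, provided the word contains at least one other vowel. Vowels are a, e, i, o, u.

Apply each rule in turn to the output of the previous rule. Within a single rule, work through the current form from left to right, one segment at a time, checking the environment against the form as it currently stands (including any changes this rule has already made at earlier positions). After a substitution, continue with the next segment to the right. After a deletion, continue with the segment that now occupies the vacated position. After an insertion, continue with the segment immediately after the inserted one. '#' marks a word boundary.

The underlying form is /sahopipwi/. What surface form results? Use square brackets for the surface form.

Rule 1 Final Vowel Lowering: [sahopipwi] → [sahopipwe]
Rule 2 Voicing Between Vowels: [sahopipwe] → [sahobipwe]
Rule 3 Final Vowel Deletion: [sahobipwe] → [sahobipw]

[sahobipw]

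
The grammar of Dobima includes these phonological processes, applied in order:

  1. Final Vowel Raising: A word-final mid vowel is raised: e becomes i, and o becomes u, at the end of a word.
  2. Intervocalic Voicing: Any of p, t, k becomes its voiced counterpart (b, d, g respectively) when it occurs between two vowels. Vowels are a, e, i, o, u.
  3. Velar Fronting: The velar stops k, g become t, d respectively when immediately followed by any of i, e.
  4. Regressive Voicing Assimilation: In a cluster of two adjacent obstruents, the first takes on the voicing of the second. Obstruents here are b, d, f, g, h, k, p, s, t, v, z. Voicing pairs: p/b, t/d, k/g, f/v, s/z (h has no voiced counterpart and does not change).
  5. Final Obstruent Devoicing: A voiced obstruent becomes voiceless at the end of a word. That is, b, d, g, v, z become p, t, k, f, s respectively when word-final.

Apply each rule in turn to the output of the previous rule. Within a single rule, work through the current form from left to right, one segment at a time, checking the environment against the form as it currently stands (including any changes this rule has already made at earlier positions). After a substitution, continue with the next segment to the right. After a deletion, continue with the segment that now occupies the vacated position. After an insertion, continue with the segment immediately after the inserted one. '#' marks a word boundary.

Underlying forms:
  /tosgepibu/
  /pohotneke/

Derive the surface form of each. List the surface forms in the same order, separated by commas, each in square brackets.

/tosgepibu/:
  1 Final Vowel Raising: no change — [tosgepibu]
  2 Intervocalic Voicing: [tosgepibu] → [tosgebibu]
  3 Velar Fronting: [tosgebibu] → [tosdebibu]
  4 Regressive Voicing Assimilation: [tosdebibu] → [tozdebibu]
  5 Final Obstruent Devoicing: no change — [tozdebibu]
/pohotneke/:
  1 Final Vowel Raising: [pohotneke] → [pohotneki]
  2 Intervocalic Voicing: [pohotneki] → [pohotnegi]
  3 Velar Fronting: [pohotnegi] → [pohotnedi]
  4 Regressive Voicing Assimilation: no change — [pohotnedi]
  5 Final Obstruent Devoicing: no change — [pohotnedi]

[tozdebibu], [pohotnedi]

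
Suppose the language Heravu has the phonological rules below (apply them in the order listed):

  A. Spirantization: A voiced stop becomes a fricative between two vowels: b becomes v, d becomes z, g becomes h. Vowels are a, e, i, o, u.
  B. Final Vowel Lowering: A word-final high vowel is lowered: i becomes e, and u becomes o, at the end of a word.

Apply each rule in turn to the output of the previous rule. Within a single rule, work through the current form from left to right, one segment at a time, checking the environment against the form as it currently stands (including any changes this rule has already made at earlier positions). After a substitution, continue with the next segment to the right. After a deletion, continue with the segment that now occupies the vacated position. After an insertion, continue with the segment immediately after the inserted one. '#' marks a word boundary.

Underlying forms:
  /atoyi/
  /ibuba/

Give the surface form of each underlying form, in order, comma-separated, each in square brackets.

[atoye], [ivuva]

/atoyi/:
  A Spirantization: no change — [atoyi]
  B Final Vowel Lowering: [atoyi] → [atoye]
/ibuba/:
  A Spirantization: [ibuba] → [ivuva]
  B Final Vowel Lowering: no change — [ivuva]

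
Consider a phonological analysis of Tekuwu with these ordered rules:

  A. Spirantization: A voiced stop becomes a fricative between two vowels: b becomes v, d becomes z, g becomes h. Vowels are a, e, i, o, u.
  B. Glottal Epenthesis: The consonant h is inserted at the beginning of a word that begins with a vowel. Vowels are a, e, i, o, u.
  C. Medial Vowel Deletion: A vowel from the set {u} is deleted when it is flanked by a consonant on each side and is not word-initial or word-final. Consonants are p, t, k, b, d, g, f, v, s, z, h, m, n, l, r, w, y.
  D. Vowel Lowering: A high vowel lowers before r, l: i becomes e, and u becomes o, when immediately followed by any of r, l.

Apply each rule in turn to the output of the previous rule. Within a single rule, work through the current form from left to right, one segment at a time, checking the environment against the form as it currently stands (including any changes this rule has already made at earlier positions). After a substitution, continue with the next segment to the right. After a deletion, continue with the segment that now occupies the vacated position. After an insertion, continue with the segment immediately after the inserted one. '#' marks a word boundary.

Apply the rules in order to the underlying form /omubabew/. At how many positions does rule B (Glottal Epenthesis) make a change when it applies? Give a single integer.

1

A Spirantization: [omubabew] → [omuvavew]
B Glottal Epenthesis: [omuvavew] → [homuvavew]
C Medial Vowel Deletion: [homuvavew] → [homvavew]
D Vowel Lowering: no change — [homvavew]
Rule B changed 1 position(s).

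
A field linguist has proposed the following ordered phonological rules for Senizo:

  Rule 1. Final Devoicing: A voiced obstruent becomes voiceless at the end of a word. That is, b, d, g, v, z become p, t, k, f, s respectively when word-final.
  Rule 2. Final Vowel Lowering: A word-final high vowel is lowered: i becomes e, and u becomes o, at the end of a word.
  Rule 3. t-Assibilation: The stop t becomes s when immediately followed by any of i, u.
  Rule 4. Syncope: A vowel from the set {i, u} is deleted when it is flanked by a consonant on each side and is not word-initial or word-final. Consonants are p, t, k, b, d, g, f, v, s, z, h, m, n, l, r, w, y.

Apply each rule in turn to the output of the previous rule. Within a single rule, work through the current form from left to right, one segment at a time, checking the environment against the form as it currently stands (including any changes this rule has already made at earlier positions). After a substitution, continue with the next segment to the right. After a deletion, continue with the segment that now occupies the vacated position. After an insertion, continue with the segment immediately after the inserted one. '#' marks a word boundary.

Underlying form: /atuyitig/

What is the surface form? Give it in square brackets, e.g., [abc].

[asysk]

Rule 1 Final Devoicing: [atuyitig] → [atuyitik]
Rule 2 Final Vowel Lowering: no change — [atuyitik]
Rule 3 t-Assibilation: [atuyitik] → [asuyisik]
Rule 4 Syncope: [asuyisik] → [asysk]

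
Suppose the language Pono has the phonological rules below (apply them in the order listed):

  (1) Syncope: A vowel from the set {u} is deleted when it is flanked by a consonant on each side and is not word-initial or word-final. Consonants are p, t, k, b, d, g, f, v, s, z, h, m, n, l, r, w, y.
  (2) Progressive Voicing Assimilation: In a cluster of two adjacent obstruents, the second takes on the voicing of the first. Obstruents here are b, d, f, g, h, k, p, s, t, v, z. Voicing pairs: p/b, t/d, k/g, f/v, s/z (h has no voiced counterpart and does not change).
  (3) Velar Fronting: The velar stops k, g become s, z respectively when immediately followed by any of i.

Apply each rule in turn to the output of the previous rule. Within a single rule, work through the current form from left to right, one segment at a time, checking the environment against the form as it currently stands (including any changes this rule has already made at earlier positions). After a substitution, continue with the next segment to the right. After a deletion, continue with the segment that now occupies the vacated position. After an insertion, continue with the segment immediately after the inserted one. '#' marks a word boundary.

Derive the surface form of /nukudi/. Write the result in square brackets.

[nkti]

(1) Syncope: [nukudi] → [nkdi]
(2) Progressive Voicing Assimilation: [nkdi] → [nkti]
(3) Velar Fronting: no change — [nkti]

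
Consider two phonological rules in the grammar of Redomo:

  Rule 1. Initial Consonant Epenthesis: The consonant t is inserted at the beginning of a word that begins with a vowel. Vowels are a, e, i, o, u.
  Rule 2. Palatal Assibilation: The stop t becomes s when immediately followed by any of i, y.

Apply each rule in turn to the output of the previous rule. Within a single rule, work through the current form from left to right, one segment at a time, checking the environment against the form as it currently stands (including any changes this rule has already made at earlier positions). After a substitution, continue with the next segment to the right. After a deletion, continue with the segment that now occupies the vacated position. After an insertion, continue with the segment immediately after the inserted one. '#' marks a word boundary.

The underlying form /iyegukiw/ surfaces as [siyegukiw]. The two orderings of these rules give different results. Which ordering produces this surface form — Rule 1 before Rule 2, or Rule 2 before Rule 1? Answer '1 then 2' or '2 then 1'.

Order 1 then 2:
  1 Initial Consonant Epenthesis: [iyegukiw] → [tiyegukiw]
  2 Palatal Assibilation: [tiyegukiw] → [siyegukiw]
  result: [siyegukiw]
Order 2 then 1:
  2 Palatal Assibilation: no change — [iyegukiw]
  1 Initial Consonant Epenthesis: [iyegukiw] → [tiyegukiw]
  result: [tiyegukiw]

1 then 2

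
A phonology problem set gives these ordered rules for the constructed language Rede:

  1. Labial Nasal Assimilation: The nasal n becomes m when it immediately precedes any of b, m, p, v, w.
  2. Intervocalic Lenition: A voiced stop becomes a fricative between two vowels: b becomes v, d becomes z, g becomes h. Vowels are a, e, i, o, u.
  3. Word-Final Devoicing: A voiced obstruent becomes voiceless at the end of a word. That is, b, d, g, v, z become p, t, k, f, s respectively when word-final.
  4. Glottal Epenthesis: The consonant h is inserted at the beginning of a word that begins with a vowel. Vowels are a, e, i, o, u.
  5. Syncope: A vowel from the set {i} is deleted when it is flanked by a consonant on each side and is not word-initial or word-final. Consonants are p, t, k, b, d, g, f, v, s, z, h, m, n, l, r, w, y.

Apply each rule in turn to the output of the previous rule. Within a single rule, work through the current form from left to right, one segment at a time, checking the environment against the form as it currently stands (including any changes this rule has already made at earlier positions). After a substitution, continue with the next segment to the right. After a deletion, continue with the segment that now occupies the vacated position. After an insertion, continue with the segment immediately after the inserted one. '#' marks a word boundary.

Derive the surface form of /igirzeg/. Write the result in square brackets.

[hhrzek]

1 Labial Nasal Assimilation: no change — [igirzeg]
2 Intervocalic Lenition: [igirzeg] → [ihirzeg]
3 Word-Final Devoicing: [ihirzeg] → [ihirzek]
4 Glottal Epenthesis: [ihirzek] → [hihirzek]
5 Syncope: [hihirzek] → [hhrzek]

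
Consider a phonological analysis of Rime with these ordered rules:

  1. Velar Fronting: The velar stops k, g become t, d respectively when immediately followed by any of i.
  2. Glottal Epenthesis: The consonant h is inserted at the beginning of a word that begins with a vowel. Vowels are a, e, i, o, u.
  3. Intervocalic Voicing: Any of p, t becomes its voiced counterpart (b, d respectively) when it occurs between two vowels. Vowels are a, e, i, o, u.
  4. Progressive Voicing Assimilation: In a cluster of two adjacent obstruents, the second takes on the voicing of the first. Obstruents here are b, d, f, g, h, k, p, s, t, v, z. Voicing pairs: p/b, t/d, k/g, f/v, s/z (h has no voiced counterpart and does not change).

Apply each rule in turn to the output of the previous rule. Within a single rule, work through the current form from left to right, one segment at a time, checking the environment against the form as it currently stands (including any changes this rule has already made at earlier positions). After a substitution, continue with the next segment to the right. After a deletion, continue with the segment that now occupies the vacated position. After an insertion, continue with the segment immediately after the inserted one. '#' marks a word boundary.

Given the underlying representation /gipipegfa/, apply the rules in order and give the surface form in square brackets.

1 Velar Fronting: [gipipegfa] → [dipipegfa]
2 Glottal Epenthesis: no change — [dipipegfa]
3 Intervocalic Voicing: [dipipegfa] → [dibibegfa]
4 Progressive Voicing Assimilation: [dibibegfa] → [dibibegva]

[dibibegva]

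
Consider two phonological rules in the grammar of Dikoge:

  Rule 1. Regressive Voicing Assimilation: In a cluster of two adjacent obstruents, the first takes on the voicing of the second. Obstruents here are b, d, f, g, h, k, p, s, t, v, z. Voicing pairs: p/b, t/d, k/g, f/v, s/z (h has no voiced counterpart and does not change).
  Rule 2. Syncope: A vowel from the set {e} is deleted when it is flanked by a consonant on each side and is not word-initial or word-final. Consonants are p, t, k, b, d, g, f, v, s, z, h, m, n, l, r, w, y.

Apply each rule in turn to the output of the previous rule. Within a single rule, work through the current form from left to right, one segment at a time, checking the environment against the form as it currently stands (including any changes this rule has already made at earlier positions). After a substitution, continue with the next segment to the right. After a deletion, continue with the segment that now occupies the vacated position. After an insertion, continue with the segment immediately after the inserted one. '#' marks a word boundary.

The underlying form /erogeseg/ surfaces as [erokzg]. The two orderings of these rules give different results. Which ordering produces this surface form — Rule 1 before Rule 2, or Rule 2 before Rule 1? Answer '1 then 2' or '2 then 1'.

2 then 1

Order 1 then 2:
  1 Regressive Voicing Assimilation: no change — [erogeseg]
  2 Syncope: [erogeseg] → [erogsg]
  result: [erogsg]
Order 2 then 1:
  2 Syncope: [erogeseg] → [erogsg]
  1 Regressive Voicing Assimilation: [erogsg] → [erokzg]
  result: [erokzg]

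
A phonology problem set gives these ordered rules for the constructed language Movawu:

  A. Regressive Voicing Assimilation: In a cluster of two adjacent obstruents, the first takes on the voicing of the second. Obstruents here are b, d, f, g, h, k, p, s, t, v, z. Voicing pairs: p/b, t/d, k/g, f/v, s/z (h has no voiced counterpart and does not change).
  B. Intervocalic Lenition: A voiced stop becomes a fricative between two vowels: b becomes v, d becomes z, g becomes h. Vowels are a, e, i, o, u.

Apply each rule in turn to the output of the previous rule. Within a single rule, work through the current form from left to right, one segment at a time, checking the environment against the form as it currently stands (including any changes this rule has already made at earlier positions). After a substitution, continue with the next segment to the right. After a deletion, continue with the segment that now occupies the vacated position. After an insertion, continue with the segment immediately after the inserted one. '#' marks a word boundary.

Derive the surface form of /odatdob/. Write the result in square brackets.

A Regressive Voicing Assimilation: [odatdob] → [odaddob]
B Intervocalic Lenition: [odaddob] → [ozaddob]

[ozaddob]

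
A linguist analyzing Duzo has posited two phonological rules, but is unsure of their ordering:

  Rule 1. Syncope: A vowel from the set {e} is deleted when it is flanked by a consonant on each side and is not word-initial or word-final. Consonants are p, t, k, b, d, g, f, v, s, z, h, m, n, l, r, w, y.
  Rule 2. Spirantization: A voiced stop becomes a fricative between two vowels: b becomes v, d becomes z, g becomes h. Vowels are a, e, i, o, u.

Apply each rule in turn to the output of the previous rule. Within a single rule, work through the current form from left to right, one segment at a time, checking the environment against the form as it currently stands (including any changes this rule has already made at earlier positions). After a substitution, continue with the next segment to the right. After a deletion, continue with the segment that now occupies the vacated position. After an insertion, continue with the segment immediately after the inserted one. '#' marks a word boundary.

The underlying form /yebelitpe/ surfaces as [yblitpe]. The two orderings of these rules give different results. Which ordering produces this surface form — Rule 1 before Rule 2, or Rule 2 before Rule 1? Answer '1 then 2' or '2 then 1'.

1 then 2

Order 1 then 2:
  1 Syncope: [yebelitpe] → [yblitpe]
  2 Spirantization: no change — [yblitpe]
  result: [yblitpe]
Order 2 then 1:
  2 Spirantization: [yebelitpe] → [yevelitpe]
  1 Syncope: [yevelitpe] → [yvlitpe]
  result: [yvlitpe]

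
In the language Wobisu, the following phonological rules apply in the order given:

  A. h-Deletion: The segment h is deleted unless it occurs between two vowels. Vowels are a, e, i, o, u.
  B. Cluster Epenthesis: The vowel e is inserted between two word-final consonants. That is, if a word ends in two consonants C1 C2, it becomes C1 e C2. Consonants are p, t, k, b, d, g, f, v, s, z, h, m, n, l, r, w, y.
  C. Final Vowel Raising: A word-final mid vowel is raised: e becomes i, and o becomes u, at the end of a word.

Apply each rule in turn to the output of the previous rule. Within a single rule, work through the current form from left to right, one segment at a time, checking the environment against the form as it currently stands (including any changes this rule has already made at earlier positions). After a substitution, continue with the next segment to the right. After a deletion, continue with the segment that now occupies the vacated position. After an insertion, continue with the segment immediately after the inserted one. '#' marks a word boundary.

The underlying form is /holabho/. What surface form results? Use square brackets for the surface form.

A h-Deletion: [holabho] → [olabo]
B Cluster Epenthesis: no change — [olabo]
C Final Vowel Raising: [olabo] → [olabu]

[olabu]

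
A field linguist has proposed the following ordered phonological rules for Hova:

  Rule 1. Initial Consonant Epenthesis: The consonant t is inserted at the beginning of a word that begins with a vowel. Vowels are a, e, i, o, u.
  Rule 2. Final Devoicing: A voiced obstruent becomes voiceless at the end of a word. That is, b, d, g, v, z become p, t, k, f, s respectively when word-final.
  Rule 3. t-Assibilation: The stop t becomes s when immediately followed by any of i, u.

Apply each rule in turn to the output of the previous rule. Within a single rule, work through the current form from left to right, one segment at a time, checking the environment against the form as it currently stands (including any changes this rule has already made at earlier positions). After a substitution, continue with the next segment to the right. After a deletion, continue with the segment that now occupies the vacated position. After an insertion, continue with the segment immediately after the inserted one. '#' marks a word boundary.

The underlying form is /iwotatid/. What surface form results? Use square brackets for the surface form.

[siwotasit]

Rule 1 Initial Consonant Epenthesis: [iwotatid] → [tiwotatid]
Rule 2 Final Devoicing: [tiwotatid] → [tiwotatit]
Rule 3 t-Assibilation: [tiwotatit] → [siwotasit]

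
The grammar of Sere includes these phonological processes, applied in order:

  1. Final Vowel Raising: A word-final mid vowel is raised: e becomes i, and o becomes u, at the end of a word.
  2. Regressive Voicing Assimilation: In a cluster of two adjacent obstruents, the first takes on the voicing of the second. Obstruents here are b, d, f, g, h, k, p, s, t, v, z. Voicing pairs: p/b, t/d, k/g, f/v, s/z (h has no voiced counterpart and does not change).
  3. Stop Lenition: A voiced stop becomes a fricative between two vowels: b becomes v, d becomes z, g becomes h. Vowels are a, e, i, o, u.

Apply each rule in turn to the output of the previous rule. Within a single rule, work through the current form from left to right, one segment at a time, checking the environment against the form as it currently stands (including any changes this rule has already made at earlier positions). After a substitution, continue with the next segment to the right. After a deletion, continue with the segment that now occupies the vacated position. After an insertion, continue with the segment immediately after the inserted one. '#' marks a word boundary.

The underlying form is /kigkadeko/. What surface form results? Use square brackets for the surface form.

1 Final Vowel Raising: [kigkadeko] → [kigkadeku]
2 Regressive Voicing Assimilation: [kigkadeku] → [kikkadeku]
3 Stop Lenition: [kikkadeku] → [kikkazeku]

[kikkazeku]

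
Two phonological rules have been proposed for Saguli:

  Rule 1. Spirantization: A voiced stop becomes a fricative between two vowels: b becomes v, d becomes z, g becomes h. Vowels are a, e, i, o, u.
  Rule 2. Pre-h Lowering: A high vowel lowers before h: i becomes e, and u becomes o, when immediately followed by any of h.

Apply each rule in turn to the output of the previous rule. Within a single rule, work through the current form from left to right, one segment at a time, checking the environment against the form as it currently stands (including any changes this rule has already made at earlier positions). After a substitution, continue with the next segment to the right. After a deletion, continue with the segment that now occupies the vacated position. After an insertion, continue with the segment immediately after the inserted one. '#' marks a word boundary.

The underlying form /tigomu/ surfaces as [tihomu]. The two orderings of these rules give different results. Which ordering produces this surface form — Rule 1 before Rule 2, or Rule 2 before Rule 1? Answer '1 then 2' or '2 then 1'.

2 then 1

Order 1 then 2:
  1 Spirantization: [tigomu] → [tihomu]
  2 Pre-h Lowering: [tihomu] → [tehomu]
  result: [tehomu]
Order 2 then 1:
  2 Pre-h Lowering: no change — [tigomu]
  1 Spirantization: [tigomu] → [tihomu]
  result: [tihomu]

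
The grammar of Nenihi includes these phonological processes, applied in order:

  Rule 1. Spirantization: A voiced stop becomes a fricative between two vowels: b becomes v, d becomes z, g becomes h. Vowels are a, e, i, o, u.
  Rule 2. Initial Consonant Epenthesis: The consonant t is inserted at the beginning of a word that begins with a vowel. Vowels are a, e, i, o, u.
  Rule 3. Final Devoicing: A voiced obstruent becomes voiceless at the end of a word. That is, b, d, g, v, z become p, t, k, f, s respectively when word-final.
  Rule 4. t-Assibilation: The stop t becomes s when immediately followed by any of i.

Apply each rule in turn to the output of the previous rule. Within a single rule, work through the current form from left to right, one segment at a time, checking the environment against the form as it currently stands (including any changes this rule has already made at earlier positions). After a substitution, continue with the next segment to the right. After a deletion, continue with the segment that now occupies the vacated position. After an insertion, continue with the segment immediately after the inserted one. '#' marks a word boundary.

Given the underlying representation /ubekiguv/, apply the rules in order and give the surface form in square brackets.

Rule 1 Spirantization: [ubekiguv] → [uvekihuv]
Rule 2 Initial Consonant Epenthesis: [uvekihuv] → [tuvekihuv]
Rule 3 Final Devoicing: [tuvekihuv] → [tuvekihuf]
Rule 4 t-Assibilation: no change — [tuvekihuf]

[tuvekihuf]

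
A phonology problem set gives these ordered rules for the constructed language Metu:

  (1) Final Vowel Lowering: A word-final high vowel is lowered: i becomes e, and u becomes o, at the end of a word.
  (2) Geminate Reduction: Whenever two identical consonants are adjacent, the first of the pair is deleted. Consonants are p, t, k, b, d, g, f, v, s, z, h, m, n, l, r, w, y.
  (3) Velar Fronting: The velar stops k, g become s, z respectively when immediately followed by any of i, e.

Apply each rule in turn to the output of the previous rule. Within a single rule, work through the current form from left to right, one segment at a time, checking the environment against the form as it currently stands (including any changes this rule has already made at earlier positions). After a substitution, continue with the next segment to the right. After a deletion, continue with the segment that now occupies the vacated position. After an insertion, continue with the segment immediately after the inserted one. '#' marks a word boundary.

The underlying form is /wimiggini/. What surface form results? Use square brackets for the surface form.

[wimizine]

(1) Final Vowel Lowering: [wimiggini] → [wimiggine]
(2) Geminate Reduction: [wimiggine] → [wimigine]
(3) Velar Fronting: [wimigine] → [wimizine]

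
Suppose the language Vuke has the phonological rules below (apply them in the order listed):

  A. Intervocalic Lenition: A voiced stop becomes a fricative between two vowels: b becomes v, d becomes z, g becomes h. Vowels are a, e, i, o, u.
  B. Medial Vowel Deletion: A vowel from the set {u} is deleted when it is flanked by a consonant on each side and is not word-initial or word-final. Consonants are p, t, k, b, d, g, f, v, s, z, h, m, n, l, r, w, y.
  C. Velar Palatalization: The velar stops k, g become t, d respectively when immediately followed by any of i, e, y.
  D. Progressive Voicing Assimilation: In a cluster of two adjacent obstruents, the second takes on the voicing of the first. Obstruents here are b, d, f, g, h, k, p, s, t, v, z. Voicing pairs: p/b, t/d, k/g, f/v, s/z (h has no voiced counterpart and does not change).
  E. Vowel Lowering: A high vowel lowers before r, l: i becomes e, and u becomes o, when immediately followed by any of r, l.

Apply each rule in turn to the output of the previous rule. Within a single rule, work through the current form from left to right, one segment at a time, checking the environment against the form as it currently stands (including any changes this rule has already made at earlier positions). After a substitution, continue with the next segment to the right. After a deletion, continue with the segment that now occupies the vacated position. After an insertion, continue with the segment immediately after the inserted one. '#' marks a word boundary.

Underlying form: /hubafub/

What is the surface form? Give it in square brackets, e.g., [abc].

[hfafp]

A Intervocalic Lenition: [hubafub] → [huvafub]
B Medial Vowel Deletion: [huvafub] → [hvafb]
C Velar Palatalization: no change — [hvafb]
D Progressive Voicing Assimilation: [hvafb] → [hfafp]
E Vowel Lowering: no change — [hfafp]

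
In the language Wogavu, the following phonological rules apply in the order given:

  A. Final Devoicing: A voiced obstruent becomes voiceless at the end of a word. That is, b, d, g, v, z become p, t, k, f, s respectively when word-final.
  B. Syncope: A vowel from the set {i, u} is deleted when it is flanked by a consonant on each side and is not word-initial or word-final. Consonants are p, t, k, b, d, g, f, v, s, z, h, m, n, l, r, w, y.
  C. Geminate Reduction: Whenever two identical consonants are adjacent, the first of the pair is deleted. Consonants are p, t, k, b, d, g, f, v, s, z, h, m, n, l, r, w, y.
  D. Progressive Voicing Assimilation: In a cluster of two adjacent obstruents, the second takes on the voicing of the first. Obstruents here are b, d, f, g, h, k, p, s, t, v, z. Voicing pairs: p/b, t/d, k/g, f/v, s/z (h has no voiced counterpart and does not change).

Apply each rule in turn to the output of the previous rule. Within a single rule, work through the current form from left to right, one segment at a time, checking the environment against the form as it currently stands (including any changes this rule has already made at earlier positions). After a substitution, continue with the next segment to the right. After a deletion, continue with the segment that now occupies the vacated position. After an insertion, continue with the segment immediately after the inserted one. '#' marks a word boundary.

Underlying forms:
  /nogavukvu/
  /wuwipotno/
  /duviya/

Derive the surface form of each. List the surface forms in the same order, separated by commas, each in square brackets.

[nogavgvu], [wpotno], [dvya]

/nogavukvu/:
  A Final Devoicing: no change — [nogavukvu]
  B Syncope: [nogavukvu] → [nogavkvu]
  C Geminate Reduction: no change — [nogavkvu]
  D Progressive Voicing Assimilation: [nogavkvu] → [nogavgvu]
/wuwipotno/:
  A Final Devoicing: no change — [wuwipotno]
  B Syncope: [wuwipotno] → [wwpotno]
  C Geminate Reduction: [wwpotno] → [wpotno]
  D Progressive Voicing Assimilation: no change — [wpotno]
/duviya/:
  A Final Devoicing: no change — [duviya]
  B Syncope: [duviya] → [dvya]
  C Geminate Reduction: no change — [dvya]
  D Progressive Voicing Assimilation: no change — [dvya]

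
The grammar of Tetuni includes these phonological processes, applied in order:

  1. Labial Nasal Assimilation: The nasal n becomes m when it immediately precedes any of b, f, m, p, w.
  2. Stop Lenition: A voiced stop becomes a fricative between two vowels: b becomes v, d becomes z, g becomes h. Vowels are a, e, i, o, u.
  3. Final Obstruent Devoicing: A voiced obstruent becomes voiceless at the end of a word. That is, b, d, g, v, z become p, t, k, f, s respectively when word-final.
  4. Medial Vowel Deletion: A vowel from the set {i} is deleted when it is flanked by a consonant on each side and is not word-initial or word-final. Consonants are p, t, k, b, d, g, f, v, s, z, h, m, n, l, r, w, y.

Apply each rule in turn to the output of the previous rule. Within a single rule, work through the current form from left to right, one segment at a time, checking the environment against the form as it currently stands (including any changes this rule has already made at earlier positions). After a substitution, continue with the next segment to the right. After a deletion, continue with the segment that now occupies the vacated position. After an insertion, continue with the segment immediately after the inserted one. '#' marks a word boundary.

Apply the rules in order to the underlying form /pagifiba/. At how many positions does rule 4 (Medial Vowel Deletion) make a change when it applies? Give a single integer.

1 Labial Nasal Assimilation: no change — [pagifiba]
2 Stop Lenition: [pagifiba] → [pahifiva]
3 Final Obstruent Devoicing: no change — [pahifiva]
4 Medial Vowel Deletion: [pahifiva] → [pahfva]
Rule 4 changed 2 position(s).

2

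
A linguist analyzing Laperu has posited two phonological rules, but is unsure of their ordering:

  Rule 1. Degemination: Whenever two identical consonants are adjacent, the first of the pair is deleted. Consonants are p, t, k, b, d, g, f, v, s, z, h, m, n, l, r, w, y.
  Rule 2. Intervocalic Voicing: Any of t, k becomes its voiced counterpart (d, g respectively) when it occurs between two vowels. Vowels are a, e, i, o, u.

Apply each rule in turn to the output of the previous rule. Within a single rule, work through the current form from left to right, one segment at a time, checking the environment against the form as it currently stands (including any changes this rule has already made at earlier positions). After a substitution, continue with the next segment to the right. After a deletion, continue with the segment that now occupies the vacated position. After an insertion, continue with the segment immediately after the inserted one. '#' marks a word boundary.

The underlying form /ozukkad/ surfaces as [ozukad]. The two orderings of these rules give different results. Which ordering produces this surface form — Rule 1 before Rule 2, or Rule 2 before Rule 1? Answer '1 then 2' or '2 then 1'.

Order 1 then 2:
  1 Degemination: [ozukkad] → [ozukad]
  2 Intervocalic Voicing: [ozukad] → [ozugad]
  result: [ozugad]
Order 2 then 1:
  2 Intervocalic Voicing: no change — [ozukkad]
  1 Degemination: [ozukkad] → [ozukad]
  result: [ozukad]

2 then 1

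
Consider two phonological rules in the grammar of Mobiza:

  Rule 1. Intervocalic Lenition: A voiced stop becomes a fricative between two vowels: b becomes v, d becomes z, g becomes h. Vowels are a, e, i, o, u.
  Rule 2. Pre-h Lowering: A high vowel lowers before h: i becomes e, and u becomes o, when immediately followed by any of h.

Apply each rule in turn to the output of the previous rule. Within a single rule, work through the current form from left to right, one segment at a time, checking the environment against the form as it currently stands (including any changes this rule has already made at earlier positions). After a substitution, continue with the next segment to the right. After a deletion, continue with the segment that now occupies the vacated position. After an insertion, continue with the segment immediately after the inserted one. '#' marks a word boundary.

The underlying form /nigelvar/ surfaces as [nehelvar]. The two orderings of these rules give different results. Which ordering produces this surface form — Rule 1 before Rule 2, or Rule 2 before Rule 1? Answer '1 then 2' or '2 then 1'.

Order 1 then 2:
  1 Intervocalic Lenition: [nigelvar] → [nihelvar]
  2 Pre-h Lowering: [nihelvar] → [nehelvar]
  result: [nehelvar]
Order 2 then 1:
  2 Pre-h Lowering: no change — [nigelvar]
  1 Intervocalic Lenition: [nigelvar] → [nihelvar]
  result: [nihelvar]

1 then 2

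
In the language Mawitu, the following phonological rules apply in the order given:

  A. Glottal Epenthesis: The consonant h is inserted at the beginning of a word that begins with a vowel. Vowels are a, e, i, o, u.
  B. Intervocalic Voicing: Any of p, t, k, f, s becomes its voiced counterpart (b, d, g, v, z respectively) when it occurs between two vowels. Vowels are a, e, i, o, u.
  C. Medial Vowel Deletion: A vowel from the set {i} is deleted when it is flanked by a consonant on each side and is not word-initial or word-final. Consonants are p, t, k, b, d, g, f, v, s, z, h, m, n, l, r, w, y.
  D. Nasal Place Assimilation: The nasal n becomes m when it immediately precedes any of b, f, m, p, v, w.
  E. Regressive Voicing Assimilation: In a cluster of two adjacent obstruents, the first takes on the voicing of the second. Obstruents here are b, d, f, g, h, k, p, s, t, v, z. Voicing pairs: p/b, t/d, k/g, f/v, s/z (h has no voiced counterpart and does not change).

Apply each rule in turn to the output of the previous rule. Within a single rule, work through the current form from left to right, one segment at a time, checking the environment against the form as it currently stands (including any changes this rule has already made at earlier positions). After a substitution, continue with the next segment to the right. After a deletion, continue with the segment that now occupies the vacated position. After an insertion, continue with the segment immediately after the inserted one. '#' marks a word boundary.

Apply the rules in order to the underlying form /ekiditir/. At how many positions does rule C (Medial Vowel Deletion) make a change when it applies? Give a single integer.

A Glottal Epenthesis: [ekiditir] → [hekiditir]
B Intervocalic Voicing: [hekiditir] → [hegididir]
C Medial Vowel Deletion: [hegididir] → [hegddr]
D Nasal Place Assimilation: no change — [hegddr]
E Regressive Voicing Assimilation: no change — [hegddr]
Rule C changed 3 position(s).

3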